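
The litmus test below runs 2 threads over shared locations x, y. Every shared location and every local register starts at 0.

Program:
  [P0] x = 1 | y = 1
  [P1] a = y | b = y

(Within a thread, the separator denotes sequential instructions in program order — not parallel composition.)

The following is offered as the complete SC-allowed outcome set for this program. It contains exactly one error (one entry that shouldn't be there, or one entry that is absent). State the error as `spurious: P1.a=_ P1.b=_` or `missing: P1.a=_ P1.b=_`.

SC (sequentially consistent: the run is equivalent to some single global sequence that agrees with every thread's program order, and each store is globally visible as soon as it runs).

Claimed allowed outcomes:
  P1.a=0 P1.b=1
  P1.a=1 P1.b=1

outcome vector order: (P1.a,P1.b)
under SC → 00, 01, 11
SC∖claimed = {00}

missing: P1.a=0 P1.b=0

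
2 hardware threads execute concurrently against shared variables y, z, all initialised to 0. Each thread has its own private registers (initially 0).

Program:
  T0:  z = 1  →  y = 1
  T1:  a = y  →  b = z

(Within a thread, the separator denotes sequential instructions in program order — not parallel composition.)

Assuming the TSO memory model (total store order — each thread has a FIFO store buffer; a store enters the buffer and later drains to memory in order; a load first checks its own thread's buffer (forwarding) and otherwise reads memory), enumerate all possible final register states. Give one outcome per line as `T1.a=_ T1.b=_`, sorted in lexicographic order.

T1.a=0 T1.b=0
T1.a=0 T1.b=1
T1.a=1 T1.b=1

outcome vector order: (T1.a,T1.b)
|TSO outcomes| = 3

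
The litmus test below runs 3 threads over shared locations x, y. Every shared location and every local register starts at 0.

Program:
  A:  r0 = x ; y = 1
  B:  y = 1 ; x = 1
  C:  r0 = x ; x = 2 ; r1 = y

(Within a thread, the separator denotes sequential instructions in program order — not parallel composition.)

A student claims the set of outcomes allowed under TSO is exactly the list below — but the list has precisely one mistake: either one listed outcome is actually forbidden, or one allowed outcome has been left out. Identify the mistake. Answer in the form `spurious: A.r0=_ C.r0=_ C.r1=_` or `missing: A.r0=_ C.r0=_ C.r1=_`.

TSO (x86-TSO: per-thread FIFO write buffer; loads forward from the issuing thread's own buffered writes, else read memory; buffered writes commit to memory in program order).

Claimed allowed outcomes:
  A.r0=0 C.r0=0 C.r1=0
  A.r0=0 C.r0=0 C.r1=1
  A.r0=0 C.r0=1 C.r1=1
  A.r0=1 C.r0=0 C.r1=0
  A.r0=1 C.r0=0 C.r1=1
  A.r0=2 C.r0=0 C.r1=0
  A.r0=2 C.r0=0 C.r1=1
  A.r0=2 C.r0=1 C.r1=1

outcome vector order: (A.r0,C.r0,C.r1)
[TSO] allowed = {(0,0,0) (0,0,1) (0,1,1) (1,0,0) (1,0,1) (1,1,1) (2,0,0) (2,0,1) (2,1,1)}
TSO∖claimed = {(1,1,1)}

missing: A.r0=1 C.r0=1 C.r1=1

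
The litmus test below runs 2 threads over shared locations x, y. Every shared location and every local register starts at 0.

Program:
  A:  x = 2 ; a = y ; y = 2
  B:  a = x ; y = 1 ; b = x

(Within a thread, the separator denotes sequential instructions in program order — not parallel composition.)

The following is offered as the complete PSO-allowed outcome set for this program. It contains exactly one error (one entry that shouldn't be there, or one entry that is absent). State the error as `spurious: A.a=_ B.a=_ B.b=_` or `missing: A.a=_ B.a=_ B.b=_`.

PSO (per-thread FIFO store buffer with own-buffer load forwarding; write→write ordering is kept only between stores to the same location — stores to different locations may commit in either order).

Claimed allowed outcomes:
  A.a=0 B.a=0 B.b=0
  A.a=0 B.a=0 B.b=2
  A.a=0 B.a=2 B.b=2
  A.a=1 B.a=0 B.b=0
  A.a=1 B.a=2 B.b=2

missing: A.a=1 B.a=0 B.b=2

outcome vector order: (A.a,B.a,B.b)
under PSO → 0/0/0; 0/0/2; 0/2/2; 1/0/0; 1/0/2; 1/2/2
PSO∖claimed = {1/0/2}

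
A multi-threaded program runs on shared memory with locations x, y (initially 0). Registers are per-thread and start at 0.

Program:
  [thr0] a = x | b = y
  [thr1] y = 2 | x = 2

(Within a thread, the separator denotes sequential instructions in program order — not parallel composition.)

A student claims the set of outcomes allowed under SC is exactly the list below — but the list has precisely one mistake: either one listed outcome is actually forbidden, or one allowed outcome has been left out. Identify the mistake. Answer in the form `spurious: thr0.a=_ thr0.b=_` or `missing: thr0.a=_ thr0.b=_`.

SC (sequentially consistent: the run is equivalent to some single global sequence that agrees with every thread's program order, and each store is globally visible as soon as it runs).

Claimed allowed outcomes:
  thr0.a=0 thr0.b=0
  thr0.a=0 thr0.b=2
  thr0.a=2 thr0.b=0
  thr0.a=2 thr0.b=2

outcome vector order: (thr0.a,thr0.b)
[SC] allowed = {0/0, 0/2, 2/2}
claimed∖SC = {2/0}

spurious: thr0.a=2 thr0.b=0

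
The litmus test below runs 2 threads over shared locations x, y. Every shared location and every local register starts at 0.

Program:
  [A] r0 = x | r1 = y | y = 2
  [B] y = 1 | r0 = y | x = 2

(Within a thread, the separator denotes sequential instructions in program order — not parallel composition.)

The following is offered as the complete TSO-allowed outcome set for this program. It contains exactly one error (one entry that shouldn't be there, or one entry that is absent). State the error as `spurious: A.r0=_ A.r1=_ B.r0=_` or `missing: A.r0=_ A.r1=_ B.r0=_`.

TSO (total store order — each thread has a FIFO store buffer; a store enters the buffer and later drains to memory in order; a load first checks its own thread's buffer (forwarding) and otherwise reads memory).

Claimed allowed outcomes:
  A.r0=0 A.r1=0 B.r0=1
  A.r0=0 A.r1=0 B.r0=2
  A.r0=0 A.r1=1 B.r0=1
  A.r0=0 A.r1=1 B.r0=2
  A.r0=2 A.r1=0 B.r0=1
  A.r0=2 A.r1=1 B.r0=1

spurious: A.r0=2 A.r1=0 B.r0=1

outcome vector order: (A.r0,A.r1,B.r0)
TSO (5): (0,0,1); (0,0,2); (0,1,1); (0,1,2); (2,1,1)
claimed∖TSO = {(2,0,1)}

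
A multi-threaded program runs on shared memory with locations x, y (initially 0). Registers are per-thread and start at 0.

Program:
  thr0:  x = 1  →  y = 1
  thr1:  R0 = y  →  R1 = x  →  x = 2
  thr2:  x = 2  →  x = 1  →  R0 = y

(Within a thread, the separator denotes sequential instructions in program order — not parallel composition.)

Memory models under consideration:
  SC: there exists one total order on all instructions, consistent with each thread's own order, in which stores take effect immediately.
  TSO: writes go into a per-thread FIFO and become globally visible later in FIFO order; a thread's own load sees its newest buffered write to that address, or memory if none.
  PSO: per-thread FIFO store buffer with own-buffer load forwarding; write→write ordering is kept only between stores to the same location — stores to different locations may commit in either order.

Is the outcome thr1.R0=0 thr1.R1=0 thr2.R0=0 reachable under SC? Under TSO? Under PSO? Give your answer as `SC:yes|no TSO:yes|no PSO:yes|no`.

outcome vector order: (thr1.R0,thr1.R1,thr2.R0)
under SC → <0 0 0>, <0 0 1>, <0 1 0>, <0 1 1>, <0 2 0>, <0 2 1>, <1 1 0>, <1 1 1>, <1 2 1>
under TSO → <0 0 0>, <0 0 1>, <0 1 0>, <0 1 1>, <0 2 0>, <0 2 1>, <1 1 0>, <1 1 1>, <1 2 0>, <1 2 1>
under PSO → <0 0 0>, <0 0 1>, <0 1 0>, <0 1 1>, <0 2 0>, <0 2 1>, <1 0 0>, <1 0 1>, <1 1 0>, <1 1 1>, <1 2 0>, <1 2 1>
target <0 0 0> ∈ {SC,TSO,PSO}

SC:yes TSO:yes PSO:yes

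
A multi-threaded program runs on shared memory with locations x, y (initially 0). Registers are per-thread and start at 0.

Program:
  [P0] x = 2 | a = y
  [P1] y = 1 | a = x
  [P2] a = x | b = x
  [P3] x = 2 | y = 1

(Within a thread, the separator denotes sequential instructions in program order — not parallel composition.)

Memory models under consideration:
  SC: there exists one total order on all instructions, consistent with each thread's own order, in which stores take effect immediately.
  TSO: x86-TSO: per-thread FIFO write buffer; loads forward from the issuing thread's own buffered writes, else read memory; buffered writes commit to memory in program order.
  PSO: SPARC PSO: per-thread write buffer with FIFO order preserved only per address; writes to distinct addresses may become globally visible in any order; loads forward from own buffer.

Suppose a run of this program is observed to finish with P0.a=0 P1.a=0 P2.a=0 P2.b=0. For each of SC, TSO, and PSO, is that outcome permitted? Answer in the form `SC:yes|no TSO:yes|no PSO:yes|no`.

SC:no TSO:yes PSO:yes

outcome vector order: (P0.a,P1.a,P2.a,P2.b)
SC (9): <0 2 0 0> <0 2 0 2> <0 2 2 2> <1 0 0 0> <1 0 0 2> <1 0 2 2> <1 2 0 0> <1 2 0 2> <1 2 2 2>
TSO (12): <0 0 0 0> <0 0 0 2> <0 0 2 2> <0 2 0 0> <0 2 0 2> <0 2 2 2> <1 0 0 0> <1 0 0 2> <1 0 2 2> <1 2 0 0> <1 2 0 2> <1 2 2 2>
PSO (12): <0 0 0 0> <0 0 0 2> <0 0 2 2> <0 2 0 0> <0 2 0 2> <0 2 2 2> <1 0 0 0> <1 0 0 2> <1 0 2 2> <1 2 0 0> <1 2 0 2> <1 2 2 2>
target <0 0 0 0> ∈ {TSO,PSO}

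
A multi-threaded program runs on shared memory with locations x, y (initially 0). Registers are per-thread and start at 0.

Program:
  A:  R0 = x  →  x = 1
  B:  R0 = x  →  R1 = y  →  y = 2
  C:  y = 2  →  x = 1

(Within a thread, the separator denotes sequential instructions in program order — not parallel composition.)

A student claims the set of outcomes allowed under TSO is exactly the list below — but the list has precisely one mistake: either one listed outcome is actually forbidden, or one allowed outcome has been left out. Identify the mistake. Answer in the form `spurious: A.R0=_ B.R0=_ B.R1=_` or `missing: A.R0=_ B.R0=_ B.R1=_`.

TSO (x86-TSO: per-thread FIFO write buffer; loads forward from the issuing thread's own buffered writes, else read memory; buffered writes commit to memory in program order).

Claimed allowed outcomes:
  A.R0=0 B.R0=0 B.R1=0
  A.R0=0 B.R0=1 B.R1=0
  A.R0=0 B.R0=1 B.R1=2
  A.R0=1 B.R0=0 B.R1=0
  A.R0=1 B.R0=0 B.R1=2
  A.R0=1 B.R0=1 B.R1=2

missing: A.R0=0 B.R0=0 B.R1=2

outcome vector order: (A.R0,B.R0,B.R1)
TSO: 7 outcomes — {(0,0,0) (0,0,2) (0,1,0) (0,1,2) (1,0,0) (1,0,2) (1,1,2)}
TSO∖claimed = {(0,0,2)}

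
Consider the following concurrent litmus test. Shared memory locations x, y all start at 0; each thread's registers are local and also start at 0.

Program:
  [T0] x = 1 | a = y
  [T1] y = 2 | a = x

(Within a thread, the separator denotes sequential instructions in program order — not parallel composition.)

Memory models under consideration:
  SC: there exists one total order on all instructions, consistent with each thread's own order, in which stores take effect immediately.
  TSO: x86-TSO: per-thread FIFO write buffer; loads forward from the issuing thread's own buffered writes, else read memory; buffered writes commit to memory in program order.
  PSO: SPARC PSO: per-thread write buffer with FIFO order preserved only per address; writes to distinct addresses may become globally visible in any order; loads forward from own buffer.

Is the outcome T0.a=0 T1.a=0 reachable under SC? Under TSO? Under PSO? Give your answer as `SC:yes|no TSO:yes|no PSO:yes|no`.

SC:no TSO:yes PSO:yes

outcome vector order: (T0.a,T1.a)
[SC] allowed = {(0,1); (2,0); (2,1)}
[TSO] allowed = {(0,0); (0,1); (2,0); (2,1)}
[PSO] allowed = {(0,0); (0,1); (2,0); (2,1)}
target (0,0) ∈ {TSO,PSO}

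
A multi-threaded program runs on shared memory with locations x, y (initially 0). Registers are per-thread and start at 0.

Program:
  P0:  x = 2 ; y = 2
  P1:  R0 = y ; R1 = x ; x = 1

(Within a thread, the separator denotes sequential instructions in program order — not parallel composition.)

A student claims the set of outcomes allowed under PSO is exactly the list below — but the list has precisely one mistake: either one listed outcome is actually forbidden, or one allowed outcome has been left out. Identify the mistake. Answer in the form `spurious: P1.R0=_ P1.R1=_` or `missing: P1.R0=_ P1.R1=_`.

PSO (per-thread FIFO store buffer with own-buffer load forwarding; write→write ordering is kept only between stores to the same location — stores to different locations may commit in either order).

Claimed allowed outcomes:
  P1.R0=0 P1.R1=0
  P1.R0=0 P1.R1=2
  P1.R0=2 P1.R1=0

missing: P1.R0=2 P1.R1=2

outcome vector order: (P1.R0,P1.R1)
PSO (4): <0 0>, <0 2>, <2 0>, <2 2>
PSO∖claimed = {<2 2>}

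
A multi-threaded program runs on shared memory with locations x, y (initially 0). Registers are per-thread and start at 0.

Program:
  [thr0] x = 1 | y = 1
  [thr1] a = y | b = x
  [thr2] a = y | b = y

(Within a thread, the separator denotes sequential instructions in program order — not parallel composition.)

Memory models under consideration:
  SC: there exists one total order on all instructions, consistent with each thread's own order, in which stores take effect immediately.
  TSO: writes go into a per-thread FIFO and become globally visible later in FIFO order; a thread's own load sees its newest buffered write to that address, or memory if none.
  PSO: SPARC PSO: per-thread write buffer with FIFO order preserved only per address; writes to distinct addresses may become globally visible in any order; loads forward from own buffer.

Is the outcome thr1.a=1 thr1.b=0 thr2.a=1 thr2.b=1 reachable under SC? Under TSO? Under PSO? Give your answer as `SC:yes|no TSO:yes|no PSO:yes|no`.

SC:no TSO:no PSO:yes

outcome vector order: (thr1.a,thr1.b,thr2.a,thr2.b)
under SC → 0/0/0/0 0/0/0/1 0/0/1/1 0/1/0/0 0/1/0/1 0/1/1/1 1/1/0/0 1/1/0/1 1/1/1/1
under TSO → 0/0/0/0 0/0/0/1 0/0/1/1 0/1/0/0 0/1/0/1 0/1/1/1 1/1/0/0 1/1/0/1 1/1/1/1
under PSO → 0/0/0/0 0/0/0/1 0/0/1/1 0/1/0/0 0/1/0/1 0/1/1/1 1/0/0/0 1/0/0/1 1/0/1/1 1/1/0/0 1/1/0/1 1/1/1/1
target 1/0/1/1 ∈ {PSO}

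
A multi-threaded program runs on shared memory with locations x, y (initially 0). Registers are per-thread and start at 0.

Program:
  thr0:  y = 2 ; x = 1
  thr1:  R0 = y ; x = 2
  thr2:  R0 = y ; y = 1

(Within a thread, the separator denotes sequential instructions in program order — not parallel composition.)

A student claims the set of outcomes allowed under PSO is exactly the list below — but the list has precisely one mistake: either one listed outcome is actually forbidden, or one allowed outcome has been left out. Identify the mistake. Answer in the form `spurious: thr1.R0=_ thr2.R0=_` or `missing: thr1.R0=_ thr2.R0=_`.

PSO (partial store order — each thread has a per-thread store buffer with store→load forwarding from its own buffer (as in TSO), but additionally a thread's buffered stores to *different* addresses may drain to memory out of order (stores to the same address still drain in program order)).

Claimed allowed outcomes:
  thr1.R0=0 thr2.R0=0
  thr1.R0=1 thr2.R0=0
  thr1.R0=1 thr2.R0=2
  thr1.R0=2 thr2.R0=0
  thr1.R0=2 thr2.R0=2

outcome vector order: (thr1.R0,thr2.R0)
under PSO → (0,0) (0,2) (1,0) (1,2) (2,0) (2,2)
PSO∖claimed = {(0,2)}

missing: thr1.R0=0 thr2.R0=2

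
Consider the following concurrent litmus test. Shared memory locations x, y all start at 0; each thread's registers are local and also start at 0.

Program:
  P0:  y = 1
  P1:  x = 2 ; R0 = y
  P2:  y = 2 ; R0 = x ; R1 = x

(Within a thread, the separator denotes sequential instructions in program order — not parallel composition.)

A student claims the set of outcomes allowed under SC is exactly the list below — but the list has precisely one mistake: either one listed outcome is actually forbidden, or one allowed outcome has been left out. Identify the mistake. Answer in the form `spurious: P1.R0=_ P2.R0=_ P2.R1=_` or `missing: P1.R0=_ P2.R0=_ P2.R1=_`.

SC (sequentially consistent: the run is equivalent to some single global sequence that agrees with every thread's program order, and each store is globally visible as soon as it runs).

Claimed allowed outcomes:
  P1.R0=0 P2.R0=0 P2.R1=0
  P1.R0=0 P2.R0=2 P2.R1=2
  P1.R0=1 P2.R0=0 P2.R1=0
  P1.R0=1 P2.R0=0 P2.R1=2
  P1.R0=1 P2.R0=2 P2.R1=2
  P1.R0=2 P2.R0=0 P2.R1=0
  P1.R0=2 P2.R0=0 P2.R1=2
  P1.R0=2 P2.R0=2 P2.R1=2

spurious: P1.R0=0 P2.R0=0 P2.R1=0

outcome vector order: (P1.R0,P2.R0,P2.R1)
[SC] allowed = {(0,2,2) (1,0,0) (1,0,2) (1,2,2) (2,0,0) (2,0,2) (2,2,2)}
claimed∖SC = {(0,0,0)}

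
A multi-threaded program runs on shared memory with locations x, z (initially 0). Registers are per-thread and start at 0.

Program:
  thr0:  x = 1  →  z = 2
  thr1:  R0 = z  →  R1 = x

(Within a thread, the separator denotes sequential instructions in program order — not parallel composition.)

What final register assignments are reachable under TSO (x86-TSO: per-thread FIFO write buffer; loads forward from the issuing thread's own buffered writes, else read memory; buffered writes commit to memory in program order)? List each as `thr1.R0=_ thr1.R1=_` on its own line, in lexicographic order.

outcome vector order: (thr1.R0,thr1.R1)
|TSO outcomes| = 3

thr1.R0=0 thr1.R1=0
thr1.R0=0 thr1.R1=1
thr1.R0=2 thr1.R1=1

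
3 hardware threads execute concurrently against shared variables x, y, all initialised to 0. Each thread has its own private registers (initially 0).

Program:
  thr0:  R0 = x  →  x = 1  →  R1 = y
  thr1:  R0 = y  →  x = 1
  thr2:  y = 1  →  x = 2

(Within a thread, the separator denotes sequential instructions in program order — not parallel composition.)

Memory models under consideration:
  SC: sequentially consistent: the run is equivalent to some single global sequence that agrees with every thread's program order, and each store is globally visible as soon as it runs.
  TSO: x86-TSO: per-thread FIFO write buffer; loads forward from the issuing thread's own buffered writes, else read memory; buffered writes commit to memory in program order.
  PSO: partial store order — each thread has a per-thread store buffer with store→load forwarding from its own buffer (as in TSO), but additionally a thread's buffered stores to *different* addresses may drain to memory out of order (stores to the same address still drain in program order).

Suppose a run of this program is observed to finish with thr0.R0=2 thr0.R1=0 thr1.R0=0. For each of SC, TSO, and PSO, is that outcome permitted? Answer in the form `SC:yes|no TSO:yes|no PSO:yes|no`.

SC:no TSO:no PSO:yes

outcome vector order: (thr0.R0,thr0.R1,thr1.R0)
SC (9): 0/0/0; 0/0/1; 0/1/0; 0/1/1; 1/0/0; 1/1/0; 1/1/1; 2/1/0; 2/1/1
TSO (9): 0/0/0; 0/0/1; 0/1/0; 0/1/1; 1/0/0; 1/1/0; 1/1/1; 2/1/0; 2/1/1
PSO (11): 0/0/0; 0/0/1; 0/1/0; 0/1/1; 1/0/0; 1/1/0; 1/1/1; 2/0/0; 2/0/1; 2/1/0; 2/1/1
target 2/0/0 ∈ {PSO}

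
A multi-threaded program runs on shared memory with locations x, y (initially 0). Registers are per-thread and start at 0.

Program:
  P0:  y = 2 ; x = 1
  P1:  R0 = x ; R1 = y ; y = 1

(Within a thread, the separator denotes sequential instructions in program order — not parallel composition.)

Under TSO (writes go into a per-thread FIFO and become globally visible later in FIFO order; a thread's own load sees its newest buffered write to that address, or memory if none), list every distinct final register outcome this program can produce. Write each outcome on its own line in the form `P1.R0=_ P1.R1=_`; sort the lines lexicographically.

P1.R0=0 P1.R1=0
P1.R0=0 P1.R1=2
P1.R0=1 P1.R1=2

outcome vector order: (P1.R0,P1.R1)
|TSO outcomes| = 3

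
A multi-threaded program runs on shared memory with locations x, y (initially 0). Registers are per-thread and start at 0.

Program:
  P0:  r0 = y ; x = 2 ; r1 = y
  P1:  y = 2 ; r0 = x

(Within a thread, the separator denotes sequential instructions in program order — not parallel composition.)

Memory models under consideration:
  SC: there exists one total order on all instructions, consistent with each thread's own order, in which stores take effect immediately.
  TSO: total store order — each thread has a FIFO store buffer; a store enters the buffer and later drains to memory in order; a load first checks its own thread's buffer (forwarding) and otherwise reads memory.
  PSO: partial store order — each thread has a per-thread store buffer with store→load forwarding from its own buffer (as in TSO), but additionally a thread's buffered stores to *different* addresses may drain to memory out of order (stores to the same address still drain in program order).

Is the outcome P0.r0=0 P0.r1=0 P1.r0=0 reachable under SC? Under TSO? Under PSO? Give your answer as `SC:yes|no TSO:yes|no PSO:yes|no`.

outcome vector order: (P0.r0,P0.r1,P1.r0)
SC (5): <0 0 2>, <0 2 0>, <0 2 2>, <2 2 0>, <2 2 2>
TSO (6): <0 0 0>, <0 0 2>, <0 2 0>, <0 2 2>, <2 2 0>, <2 2 2>
PSO (6): <0 0 0>, <0 0 2>, <0 2 0>, <0 2 2>, <2 2 0>, <2 2 2>
target <0 0 0> ∈ {TSO,PSO}

SC:no TSO:yes PSO:yes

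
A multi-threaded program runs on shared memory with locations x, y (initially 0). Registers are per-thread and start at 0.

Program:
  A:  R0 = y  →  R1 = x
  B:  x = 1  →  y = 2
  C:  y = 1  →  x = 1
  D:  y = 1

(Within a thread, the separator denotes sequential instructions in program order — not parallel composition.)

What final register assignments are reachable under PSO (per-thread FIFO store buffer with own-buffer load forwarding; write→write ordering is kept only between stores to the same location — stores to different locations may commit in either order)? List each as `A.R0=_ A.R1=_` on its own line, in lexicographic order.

A.R0=0 A.R1=0
A.R0=0 A.R1=1
A.R0=1 A.R1=0
A.R0=1 A.R1=1
A.R0=2 A.R1=0
A.R0=2 A.R1=1

outcome vector order: (A.R0,A.R1)
|PSO outcomes| = 6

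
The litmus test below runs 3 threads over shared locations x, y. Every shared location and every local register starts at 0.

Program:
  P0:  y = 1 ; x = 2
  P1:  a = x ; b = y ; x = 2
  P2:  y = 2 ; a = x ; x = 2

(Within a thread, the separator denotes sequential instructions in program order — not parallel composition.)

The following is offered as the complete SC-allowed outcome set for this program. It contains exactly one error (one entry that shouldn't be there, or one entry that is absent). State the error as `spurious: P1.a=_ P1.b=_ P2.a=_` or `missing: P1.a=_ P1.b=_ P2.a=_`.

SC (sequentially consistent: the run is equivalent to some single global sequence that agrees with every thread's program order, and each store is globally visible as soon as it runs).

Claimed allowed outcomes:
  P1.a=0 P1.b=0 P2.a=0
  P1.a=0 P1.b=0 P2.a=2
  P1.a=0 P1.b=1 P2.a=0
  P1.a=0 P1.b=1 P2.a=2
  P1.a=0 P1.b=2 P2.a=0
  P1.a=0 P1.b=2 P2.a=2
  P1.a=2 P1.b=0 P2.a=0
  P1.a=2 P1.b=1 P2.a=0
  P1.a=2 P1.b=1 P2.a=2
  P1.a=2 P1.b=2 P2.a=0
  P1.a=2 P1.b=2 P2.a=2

outcome vector order: (P1.a,P1.b,P2.a)
[SC] allowed = {0/0/0, 0/0/2, 0/1/0, 0/1/2, 0/2/0, 0/2/2, 2/1/0, 2/1/2, 2/2/0, 2/2/2}
claimed∖SC = {2/0/0}

spurious: P1.a=2 P1.b=0 P2.a=0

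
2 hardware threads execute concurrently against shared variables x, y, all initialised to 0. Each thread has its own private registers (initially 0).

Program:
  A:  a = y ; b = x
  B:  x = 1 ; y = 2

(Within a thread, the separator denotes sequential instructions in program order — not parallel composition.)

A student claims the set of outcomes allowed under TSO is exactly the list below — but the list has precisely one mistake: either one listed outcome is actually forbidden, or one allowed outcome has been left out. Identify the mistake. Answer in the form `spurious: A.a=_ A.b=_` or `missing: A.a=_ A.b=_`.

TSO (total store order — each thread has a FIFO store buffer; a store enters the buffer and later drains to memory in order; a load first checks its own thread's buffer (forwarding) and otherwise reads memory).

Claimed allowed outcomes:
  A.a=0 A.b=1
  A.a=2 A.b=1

outcome vector order: (A.a,A.b)
under TSO → <0 0> <0 1> <2 1>
TSO∖claimed = {<0 0>}

missing: A.a=0 A.b=0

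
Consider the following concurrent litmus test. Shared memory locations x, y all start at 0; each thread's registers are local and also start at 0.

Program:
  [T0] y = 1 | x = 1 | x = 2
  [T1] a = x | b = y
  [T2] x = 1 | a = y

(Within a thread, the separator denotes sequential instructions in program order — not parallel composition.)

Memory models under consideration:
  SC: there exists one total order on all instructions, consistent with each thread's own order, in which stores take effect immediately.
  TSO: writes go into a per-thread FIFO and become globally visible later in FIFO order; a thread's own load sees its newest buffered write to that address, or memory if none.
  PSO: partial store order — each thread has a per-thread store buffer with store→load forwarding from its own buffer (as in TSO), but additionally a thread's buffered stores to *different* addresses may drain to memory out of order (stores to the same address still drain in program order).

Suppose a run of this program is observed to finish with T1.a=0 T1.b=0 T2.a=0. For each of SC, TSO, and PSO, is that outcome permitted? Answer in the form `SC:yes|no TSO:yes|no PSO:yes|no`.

outcome vector order: (T1.a,T1.b,T2.a)
[SC] allowed = {<0 0 0>, <0 0 1>, <0 1 0>, <0 1 1>, <1 0 0>, <1 0 1>, <1 1 0>, <1 1 1>, <2 1 0>, <2 1 1>}
[TSO] allowed = {<0 0 0>, <0 0 1>, <0 1 0>, <0 1 1>, <1 0 0>, <1 0 1>, <1 1 0>, <1 1 1>, <2 1 0>, <2 1 1>}
[PSO] allowed = {<0 0 0>, <0 0 1>, <0 1 0>, <0 1 1>, <1 0 0>, <1 0 1>, <1 1 0>, <1 1 1>, <2 0 0>, <2 0 1>, <2 1 0>, <2 1 1>}
target <0 0 0> ∈ {SC,TSO,PSO}

SC:yes TSO:yes PSO:yes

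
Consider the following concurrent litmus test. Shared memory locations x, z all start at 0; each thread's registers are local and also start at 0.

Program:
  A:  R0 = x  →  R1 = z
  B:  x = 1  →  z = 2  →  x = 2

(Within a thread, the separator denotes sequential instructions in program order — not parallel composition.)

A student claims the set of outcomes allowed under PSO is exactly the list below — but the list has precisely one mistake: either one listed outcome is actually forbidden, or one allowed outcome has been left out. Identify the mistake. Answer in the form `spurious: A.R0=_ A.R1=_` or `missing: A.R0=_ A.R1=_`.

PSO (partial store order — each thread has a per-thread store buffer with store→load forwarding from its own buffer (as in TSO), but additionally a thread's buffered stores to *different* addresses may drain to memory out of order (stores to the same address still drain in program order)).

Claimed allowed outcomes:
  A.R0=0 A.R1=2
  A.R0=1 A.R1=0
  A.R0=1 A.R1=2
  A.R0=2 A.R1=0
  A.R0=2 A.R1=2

outcome vector order: (A.R0,A.R1)
PSO (6): (0,0), (0,2), (1,0), (1,2), (2,0), (2,2)
PSO∖claimed = {(0,0)}

missing: A.R0=0 A.R1=0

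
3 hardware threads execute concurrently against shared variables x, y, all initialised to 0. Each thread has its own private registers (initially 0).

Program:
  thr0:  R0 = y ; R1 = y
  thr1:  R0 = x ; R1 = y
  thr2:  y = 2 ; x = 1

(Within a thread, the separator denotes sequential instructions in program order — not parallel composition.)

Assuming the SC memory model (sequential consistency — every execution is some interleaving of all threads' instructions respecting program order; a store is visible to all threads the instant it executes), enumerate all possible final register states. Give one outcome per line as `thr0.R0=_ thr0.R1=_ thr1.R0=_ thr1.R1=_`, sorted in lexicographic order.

thr0.R0=0 thr0.R1=0 thr1.R0=0 thr1.R1=0
thr0.R0=0 thr0.R1=0 thr1.R0=0 thr1.R1=2
thr0.R0=0 thr0.R1=0 thr1.R0=1 thr1.R1=2
thr0.R0=0 thr0.R1=2 thr1.R0=0 thr1.R1=0
thr0.R0=0 thr0.R1=2 thr1.R0=0 thr1.R1=2
thr0.R0=0 thr0.R1=2 thr1.R0=1 thr1.R1=2
thr0.R0=2 thr0.R1=2 thr1.R0=0 thr1.R1=0
thr0.R0=2 thr0.R1=2 thr1.R0=0 thr1.R1=2
thr0.R0=2 thr0.R1=2 thr1.R0=1 thr1.R1=2

outcome vector order: (thr0.R0,thr0.R1,thr1.R0,thr1.R1)
|SC outcomes| = 9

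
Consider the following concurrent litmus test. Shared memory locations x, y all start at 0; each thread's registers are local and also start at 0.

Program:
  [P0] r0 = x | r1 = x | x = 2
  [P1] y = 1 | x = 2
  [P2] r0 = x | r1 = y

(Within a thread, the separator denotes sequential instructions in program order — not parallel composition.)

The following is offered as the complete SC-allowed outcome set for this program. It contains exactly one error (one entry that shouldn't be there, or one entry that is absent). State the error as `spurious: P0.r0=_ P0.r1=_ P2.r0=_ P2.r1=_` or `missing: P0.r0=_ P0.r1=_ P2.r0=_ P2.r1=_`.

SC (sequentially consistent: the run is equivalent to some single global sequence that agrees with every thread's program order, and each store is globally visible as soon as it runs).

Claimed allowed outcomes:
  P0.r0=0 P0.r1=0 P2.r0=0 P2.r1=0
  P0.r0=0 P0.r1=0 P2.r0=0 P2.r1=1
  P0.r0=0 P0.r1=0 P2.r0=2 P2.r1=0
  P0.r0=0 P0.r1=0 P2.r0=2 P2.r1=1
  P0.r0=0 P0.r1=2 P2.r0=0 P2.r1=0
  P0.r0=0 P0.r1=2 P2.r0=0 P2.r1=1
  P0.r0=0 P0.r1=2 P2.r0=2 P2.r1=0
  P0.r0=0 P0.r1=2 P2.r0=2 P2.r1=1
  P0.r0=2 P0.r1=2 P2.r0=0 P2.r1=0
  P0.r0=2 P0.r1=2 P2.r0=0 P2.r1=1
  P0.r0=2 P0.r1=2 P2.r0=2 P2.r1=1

spurious: P0.r0=0 P0.r1=2 P2.r0=2 P2.r1=0

outcome vector order: (P0.r0,P0.r1,P2.r0,P2.r1)
SC (10): 0/0/0/0 0/0/0/1 0/0/2/0 0/0/2/1 0/2/0/0 0/2/0/1 0/2/2/1 2/2/0/0 2/2/0/1 2/2/2/1
claimed∖SC = {0/2/2/0}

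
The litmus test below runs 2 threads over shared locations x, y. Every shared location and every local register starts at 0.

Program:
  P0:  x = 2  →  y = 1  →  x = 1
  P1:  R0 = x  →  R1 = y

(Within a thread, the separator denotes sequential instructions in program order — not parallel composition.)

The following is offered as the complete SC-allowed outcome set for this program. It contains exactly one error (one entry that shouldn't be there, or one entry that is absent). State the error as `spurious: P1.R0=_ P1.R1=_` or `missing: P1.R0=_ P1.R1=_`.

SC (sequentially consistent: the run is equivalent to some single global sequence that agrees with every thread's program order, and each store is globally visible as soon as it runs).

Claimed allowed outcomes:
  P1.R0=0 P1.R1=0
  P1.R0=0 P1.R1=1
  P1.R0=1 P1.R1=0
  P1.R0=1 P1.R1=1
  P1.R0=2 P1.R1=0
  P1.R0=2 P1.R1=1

outcome vector order: (P1.R0,P1.R1)
under SC → 00; 01; 11; 20; 21
claimed∖SC = {10}

spurious: P1.R0=1 P1.R1=0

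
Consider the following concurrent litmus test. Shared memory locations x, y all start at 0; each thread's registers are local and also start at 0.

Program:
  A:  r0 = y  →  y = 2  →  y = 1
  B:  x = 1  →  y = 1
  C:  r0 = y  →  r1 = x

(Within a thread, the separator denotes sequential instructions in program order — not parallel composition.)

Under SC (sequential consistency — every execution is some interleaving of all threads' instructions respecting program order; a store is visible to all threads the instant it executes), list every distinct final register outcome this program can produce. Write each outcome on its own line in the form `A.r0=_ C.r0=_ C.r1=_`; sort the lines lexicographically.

outcome vector order: (A.r0,C.r0,C.r1)
|SC outcomes| = 10

A.r0=0 C.r0=0 C.r1=0
A.r0=0 C.r0=0 C.r1=1
A.r0=0 C.r0=1 C.r1=0
A.r0=0 C.r0=1 C.r1=1
A.r0=0 C.r0=2 C.r1=0
A.r0=0 C.r0=2 C.r1=1
A.r0=1 C.r0=0 C.r1=0
A.r0=1 C.r0=0 C.r1=1
A.r0=1 C.r0=1 C.r1=1
A.r0=1 C.r0=2 C.r1=1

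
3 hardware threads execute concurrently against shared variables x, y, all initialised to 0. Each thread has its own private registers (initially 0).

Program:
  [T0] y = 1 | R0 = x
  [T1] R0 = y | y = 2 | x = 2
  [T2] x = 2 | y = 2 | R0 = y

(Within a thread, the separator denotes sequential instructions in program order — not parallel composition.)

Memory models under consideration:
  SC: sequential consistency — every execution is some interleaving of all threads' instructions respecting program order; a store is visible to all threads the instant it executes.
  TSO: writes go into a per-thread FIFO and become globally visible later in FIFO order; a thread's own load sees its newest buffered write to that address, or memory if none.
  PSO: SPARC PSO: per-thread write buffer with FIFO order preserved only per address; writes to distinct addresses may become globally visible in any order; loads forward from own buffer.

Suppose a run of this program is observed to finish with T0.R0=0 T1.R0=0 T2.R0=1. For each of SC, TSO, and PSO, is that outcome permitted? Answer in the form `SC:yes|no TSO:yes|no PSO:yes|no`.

SC:no TSO:yes PSO:yes

outcome vector order: (T0.R0,T1.R0,T2.R0)
SC (9): 002; 012; 022; 201; 202; 211; 212; 221; 222
TSO (12): 001; 002; 011; 012; 021; 022; 201; 202; 211; 212; 221; 222
PSO (12): 001; 002; 011; 012; 021; 022; 201; 202; 211; 212; 221; 222
target 001 ∈ {TSO,PSO}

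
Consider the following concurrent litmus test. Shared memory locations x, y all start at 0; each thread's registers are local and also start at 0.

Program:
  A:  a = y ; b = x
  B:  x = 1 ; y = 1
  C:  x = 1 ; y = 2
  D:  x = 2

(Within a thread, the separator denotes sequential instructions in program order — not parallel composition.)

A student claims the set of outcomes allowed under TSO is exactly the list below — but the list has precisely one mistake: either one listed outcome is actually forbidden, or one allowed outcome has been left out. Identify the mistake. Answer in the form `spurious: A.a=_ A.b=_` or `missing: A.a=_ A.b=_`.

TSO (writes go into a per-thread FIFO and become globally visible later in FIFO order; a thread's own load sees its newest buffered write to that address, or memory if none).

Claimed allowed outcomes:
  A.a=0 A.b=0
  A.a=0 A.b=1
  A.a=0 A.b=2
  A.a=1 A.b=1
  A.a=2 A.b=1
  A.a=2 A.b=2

outcome vector order: (A.a,A.b)
TSO: 7 outcomes — {00 01 02 11 12 21 22}
TSO∖claimed = {12}

missing: A.a=1 A.b=2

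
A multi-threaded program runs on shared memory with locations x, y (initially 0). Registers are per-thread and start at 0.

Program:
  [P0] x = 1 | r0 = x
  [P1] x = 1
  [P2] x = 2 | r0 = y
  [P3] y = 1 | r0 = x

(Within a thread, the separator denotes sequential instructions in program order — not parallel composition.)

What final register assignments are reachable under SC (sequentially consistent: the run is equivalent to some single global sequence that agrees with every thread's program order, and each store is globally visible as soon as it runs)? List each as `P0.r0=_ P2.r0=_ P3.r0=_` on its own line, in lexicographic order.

P0.r0=1 P2.r0=0 P3.r0=1
P0.r0=1 P2.r0=0 P3.r0=2
P0.r0=1 P2.r0=1 P3.r0=0
P0.r0=1 P2.r0=1 P3.r0=1
P0.r0=1 P2.r0=1 P3.r0=2
P0.r0=2 P2.r0=0 P3.r0=1
P0.r0=2 P2.r0=0 P3.r0=2
P0.r0=2 P2.r0=1 P3.r0=0
P0.r0=2 P2.r0=1 P3.r0=1
P0.r0=2 P2.r0=1 P3.r0=2

outcome vector order: (P0.r0,P2.r0,P3.r0)
|SC outcomes| = 10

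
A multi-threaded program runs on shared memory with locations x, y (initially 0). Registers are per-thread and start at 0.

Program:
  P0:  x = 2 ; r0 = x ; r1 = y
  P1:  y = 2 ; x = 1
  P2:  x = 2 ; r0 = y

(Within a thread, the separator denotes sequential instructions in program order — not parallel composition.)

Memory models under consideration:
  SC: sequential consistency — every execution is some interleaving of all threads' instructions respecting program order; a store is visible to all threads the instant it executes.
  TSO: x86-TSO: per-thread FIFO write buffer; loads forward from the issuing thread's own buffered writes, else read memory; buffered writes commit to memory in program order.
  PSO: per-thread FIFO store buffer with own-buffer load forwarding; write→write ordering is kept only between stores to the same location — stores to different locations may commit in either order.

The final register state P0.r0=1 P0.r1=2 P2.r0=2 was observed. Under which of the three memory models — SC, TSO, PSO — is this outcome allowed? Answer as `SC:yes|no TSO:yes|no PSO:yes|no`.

SC:yes TSO:yes PSO:yes

outcome vector order: (P0.r0,P0.r1,P2.r0)
[SC] allowed = {120 122 200 202 220 222}
[TSO] allowed = {120 122 200 202 220 222}
[PSO] allowed = {100 102 120 122 200 202 220 222}
target 122 ∈ {SC,TSO,PSO}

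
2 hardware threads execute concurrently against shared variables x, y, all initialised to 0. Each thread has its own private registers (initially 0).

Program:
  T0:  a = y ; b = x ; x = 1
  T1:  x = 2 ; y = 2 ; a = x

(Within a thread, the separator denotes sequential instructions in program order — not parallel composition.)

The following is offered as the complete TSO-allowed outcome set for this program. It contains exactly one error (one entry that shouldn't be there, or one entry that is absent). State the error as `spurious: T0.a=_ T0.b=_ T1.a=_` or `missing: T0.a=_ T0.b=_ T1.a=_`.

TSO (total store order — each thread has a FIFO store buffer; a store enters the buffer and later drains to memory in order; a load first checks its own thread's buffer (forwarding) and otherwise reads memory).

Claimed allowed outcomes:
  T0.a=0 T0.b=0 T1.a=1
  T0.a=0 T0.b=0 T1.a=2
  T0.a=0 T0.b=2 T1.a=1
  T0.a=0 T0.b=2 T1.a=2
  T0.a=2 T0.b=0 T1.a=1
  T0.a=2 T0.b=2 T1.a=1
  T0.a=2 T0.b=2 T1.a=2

outcome vector order: (T0.a,T0.b,T1.a)
TSO (6): <0 0 1> <0 0 2> <0 2 1> <0 2 2> <2 2 1> <2 2 2>
claimed∖TSO = {<2 0 1>}

spurious: T0.a=2 T0.b=0 T1.a=1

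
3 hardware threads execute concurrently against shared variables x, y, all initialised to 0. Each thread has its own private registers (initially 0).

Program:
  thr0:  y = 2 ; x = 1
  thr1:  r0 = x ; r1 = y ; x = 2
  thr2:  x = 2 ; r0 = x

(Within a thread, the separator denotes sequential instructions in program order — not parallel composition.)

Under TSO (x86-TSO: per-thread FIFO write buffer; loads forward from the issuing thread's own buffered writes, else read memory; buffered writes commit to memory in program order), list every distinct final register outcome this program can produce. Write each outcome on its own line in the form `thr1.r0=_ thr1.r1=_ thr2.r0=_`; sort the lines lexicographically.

outcome vector order: (thr1.r0,thr1.r1,thr2.r0)
|TSO outcomes| = 10

thr1.r0=0 thr1.r1=0 thr2.r0=1
thr1.r0=0 thr1.r1=0 thr2.r0=2
thr1.r0=0 thr1.r1=2 thr2.r0=1
thr1.r0=0 thr1.r1=2 thr2.r0=2
thr1.r0=1 thr1.r1=2 thr2.r0=1
thr1.r0=1 thr1.r1=2 thr2.r0=2
thr1.r0=2 thr1.r1=0 thr2.r0=1
thr1.r0=2 thr1.r1=0 thr2.r0=2
thr1.r0=2 thr1.r1=2 thr2.r0=1
thr1.r0=2 thr1.r1=2 thr2.r0=2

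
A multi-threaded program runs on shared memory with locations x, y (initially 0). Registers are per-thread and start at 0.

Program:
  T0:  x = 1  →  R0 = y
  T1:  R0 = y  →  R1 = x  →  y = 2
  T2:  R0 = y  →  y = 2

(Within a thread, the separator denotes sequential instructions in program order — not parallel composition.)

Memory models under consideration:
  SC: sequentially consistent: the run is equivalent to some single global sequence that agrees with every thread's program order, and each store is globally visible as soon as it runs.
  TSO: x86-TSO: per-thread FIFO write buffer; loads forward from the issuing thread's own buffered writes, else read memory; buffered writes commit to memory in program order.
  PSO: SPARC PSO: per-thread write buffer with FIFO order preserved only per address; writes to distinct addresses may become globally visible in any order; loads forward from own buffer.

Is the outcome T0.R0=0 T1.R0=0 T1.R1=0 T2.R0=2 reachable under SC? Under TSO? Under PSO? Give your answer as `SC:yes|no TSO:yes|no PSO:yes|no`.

SC:yes TSO:yes PSO:yes

outcome vector order: (T0.R0,T1.R0,T1.R1,T2.R0)
under SC → 0000; 0002; 0010; 0012; 0210; 2000; 2002; 2010; 2012; 2200; 2210
under TSO → 0000; 0002; 0010; 0012; 0200; 0210; 2000; 2002; 2010; 2012; 2200; 2210
under PSO → 0000; 0002; 0010; 0012; 0200; 0210; 2000; 2002; 2010; 2012; 2200; 2210
target 0002 ∈ {SC,TSO,PSO}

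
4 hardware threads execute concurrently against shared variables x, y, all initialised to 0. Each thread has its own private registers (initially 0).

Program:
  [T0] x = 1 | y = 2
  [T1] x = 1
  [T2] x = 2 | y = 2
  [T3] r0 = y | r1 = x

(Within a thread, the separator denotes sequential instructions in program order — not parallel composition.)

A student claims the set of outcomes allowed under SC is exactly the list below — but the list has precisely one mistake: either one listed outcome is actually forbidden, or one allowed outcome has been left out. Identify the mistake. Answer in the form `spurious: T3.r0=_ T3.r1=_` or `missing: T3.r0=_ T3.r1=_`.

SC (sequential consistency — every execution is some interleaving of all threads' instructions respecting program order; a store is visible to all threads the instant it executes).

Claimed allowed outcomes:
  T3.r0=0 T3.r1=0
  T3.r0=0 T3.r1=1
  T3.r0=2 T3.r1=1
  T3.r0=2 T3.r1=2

outcome vector order: (T3.r0,T3.r1)
under SC → (0,0), (0,1), (0,2), (2,1), (2,2)
SC∖claimed = {(0,2)}

missing: T3.r0=0 T3.r1=2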